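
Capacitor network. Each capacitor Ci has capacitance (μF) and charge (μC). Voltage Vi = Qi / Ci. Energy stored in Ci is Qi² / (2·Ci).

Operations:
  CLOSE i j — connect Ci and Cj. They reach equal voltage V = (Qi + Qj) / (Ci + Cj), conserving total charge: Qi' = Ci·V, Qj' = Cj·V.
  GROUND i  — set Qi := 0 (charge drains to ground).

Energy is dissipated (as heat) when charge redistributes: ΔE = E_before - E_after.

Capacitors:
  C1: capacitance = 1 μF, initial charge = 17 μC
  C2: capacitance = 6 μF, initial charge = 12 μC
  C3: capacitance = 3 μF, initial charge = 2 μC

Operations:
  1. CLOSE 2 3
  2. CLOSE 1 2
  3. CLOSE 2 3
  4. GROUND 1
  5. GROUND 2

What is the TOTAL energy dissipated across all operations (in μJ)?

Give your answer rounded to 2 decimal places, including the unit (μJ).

Answer: 143.43 μJ

Derivation:
Initial: C1(1μF, Q=17μC, V=17.00V), C2(6μF, Q=12μC, V=2.00V), C3(3μF, Q=2μC, V=0.67V)
Op 1: CLOSE 2-3: Q_total=14.00, C_total=9.00, V=1.56; Q2=9.33, Q3=4.67; dissipated=1.778
Op 2: CLOSE 1-2: Q_total=26.33, C_total=7.00, V=3.76; Q1=3.76, Q2=22.57; dissipated=102.228
Op 3: CLOSE 2-3: Q_total=27.24, C_total=9.00, V=3.03; Q2=18.16, Q3=9.08; dissipated=4.868
Op 4: GROUND 1: Q1=0; energy lost=7.076
Op 5: GROUND 2: Q2=0; energy lost=27.478
Total dissipated: 143.428 μJ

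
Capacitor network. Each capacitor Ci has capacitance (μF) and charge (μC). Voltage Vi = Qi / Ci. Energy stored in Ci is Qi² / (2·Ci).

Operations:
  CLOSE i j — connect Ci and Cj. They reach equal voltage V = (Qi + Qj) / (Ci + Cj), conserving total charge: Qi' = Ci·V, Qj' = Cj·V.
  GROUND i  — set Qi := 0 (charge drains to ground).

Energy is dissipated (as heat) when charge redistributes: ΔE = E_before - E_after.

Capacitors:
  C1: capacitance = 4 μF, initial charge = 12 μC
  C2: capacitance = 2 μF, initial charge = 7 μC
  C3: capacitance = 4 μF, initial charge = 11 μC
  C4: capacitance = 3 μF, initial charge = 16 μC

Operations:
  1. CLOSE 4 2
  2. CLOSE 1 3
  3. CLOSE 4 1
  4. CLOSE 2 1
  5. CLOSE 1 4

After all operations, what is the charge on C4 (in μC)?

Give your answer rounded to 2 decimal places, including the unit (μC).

Answer: 11.41 μC

Derivation:
Initial: C1(4μF, Q=12μC, V=3.00V), C2(2μF, Q=7μC, V=3.50V), C3(4μF, Q=11μC, V=2.75V), C4(3μF, Q=16μC, V=5.33V)
Op 1: CLOSE 4-2: Q_total=23.00, C_total=5.00, V=4.60; Q4=13.80, Q2=9.20; dissipated=2.017
Op 2: CLOSE 1-3: Q_total=23.00, C_total=8.00, V=2.88; Q1=11.50, Q3=11.50; dissipated=0.062
Op 3: CLOSE 4-1: Q_total=25.30, C_total=7.00, V=3.61; Q4=10.84, Q1=14.46; dissipated=2.551
Op 4: CLOSE 2-1: Q_total=23.66, C_total=6.00, V=3.94; Q2=7.89, Q1=15.77; dissipated=0.648
Op 5: CLOSE 1-4: Q_total=26.61, C_total=7.00, V=3.80; Q1=15.21, Q4=11.41; dissipated=0.093
Final charges: Q1=15.21, Q2=7.89, Q3=11.50, Q4=11.41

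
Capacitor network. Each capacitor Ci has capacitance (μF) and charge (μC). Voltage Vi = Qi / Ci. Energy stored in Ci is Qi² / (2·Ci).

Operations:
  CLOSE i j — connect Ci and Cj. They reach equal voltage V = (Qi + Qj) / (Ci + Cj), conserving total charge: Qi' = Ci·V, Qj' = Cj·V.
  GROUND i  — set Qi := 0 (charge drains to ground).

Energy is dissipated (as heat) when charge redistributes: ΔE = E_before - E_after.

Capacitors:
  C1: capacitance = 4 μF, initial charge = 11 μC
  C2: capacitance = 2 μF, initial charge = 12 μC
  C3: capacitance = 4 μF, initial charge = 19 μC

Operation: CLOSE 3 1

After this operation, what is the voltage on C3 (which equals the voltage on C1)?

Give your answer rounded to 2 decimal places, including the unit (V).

Answer: 3.75 V

Derivation:
Initial: C1(4μF, Q=11μC, V=2.75V), C2(2μF, Q=12μC, V=6.00V), C3(4μF, Q=19μC, V=4.75V)
Op 1: CLOSE 3-1: Q_total=30.00, C_total=8.00, V=3.75; Q3=15.00, Q1=15.00; dissipated=4.000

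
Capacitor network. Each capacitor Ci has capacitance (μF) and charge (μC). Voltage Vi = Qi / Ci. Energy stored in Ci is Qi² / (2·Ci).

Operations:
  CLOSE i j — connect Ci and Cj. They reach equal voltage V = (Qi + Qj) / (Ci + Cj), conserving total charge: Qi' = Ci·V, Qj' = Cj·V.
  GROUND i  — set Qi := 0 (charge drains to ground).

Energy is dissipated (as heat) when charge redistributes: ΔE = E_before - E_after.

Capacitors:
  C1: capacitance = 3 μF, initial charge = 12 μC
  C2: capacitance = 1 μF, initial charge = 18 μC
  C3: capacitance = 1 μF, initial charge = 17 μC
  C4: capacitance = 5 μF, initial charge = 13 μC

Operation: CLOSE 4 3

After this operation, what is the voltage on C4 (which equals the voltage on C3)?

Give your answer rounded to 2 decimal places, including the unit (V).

Answer: 5.00 V

Derivation:
Initial: C1(3μF, Q=12μC, V=4.00V), C2(1μF, Q=18μC, V=18.00V), C3(1μF, Q=17μC, V=17.00V), C4(5μF, Q=13μC, V=2.60V)
Op 1: CLOSE 4-3: Q_total=30.00, C_total=6.00, V=5.00; Q4=25.00, Q3=5.00; dissipated=86.400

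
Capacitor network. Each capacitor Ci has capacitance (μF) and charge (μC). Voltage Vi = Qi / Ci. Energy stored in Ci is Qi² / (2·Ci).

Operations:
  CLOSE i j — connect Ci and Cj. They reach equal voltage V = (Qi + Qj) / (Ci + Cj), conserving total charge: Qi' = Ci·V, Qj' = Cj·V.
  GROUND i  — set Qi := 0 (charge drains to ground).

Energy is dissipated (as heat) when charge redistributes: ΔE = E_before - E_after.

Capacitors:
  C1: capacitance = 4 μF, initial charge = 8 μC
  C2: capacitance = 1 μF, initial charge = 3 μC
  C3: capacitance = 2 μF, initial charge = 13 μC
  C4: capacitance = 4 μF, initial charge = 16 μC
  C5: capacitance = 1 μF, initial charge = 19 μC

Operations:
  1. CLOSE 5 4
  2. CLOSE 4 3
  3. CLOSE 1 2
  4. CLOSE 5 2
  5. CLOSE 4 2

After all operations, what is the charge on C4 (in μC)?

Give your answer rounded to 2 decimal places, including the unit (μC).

Initial: C1(4μF, Q=8μC, V=2.00V), C2(1μF, Q=3μC, V=3.00V), C3(2μF, Q=13μC, V=6.50V), C4(4μF, Q=16μC, V=4.00V), C5(1μF, Q=19μC, V=19.00V)
Op 1: CLOSE 5-4: Q_total=35.00, C_total=5.00, V=7.00; Q5=7.00, Q4=28.00; dissipated=90.000
Op 2: CLOSE 4-3: Q_total=41.00, C_total=6.00, V=6.83; Q4=27.33, Q3=13.67; dissipated=0.167
Op 3: CLOSE 1-2: Q_total=11.00, C_total=5.00, V=2.20; Q1=8.80, Q2=2.20; dissipated=0.400
Op 4: CLOSE 5-2: Q_total=9.20, C_total=2.00, V=4.60; Q5=4.60, Q2=4.60; dissipated=5.760
Op 5: CLOSE 4-2: Q_total=31.93, C_total=5.00, V=6.39; Q4=25.55, Q2=6.39; dissipated=1.995
Final charges: Q1=8.80, Q2=6.39, Q3=13.67, Q4=25.55, Q5=4.60

Answer: 25.55 μC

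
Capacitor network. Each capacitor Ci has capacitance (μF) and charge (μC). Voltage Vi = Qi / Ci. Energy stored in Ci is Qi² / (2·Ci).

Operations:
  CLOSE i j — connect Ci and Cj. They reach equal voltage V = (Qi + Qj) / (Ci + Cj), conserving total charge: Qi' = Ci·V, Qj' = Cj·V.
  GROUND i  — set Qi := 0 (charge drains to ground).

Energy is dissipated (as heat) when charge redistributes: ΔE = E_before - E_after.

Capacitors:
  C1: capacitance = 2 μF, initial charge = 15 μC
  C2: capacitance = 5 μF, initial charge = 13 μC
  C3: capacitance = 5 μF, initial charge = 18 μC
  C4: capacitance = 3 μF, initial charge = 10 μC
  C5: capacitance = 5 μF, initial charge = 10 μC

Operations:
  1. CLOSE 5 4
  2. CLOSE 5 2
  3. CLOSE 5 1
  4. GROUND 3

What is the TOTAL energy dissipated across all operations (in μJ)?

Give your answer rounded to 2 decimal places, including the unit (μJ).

Initial: C1(2μF, Q=15μC, V=7.50V), C2(5μF, Q=13μC, V=2.60V), C3(5μF, Q=18μC, V=3.60V), C4(3μF, Q=10μC, V=3.33V), C5(5μF, Q=10μC, V=2.00V)
Op 1: CLOSE 5-4: Q_total=20.00, C_total=8.00, V=2.50; Q5=12.50, Q4=7.50; dissipated=1.667
Op 2: CLOSE 5-2: Q_total=25.50, C_total=10.00, V=2.55; Q5=12.75, Q2=12.75; dissipated=0.013
Op 3: CLOSE 5-1: Q_total=27.75, C_total=7.00, V=3.96; Q5=19.82, Q1=7.93; dissipated=17.502
Op 4: GROUND 3: Q3=0; energy lost=32.400
Total dissipated: 51.581 μJ

Answer: 51.58 μJ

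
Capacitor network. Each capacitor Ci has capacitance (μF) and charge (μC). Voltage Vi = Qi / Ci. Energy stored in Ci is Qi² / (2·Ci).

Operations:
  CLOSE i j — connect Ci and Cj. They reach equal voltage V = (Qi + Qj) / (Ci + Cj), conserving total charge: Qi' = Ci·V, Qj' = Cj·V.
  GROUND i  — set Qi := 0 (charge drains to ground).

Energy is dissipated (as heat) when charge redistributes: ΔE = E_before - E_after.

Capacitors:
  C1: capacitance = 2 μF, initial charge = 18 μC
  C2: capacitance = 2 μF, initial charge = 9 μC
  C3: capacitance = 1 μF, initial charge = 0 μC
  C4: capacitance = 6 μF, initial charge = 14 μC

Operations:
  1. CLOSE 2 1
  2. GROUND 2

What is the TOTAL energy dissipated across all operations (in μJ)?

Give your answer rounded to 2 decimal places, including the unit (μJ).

Answer: 55.69 μJ

Derivation:
Initial: C1(2μF, Q=18μC, V=9.00V), C2(2μF, Q=9μC, V=4.50V), C3(1μF, Q=0μC, V=0.00V), C4(6μF, Q=14μC, V=2.33V)
Op 1: CLOSE 2-1: Q_total=27.00, C_total=4.00, V=6.75; Q2=13.50, Q1=13.50; dissipated=10.125
Op 2: GROUND 2: Q2=0; energy lost=45.562
Total dissipated: 55.688 μJ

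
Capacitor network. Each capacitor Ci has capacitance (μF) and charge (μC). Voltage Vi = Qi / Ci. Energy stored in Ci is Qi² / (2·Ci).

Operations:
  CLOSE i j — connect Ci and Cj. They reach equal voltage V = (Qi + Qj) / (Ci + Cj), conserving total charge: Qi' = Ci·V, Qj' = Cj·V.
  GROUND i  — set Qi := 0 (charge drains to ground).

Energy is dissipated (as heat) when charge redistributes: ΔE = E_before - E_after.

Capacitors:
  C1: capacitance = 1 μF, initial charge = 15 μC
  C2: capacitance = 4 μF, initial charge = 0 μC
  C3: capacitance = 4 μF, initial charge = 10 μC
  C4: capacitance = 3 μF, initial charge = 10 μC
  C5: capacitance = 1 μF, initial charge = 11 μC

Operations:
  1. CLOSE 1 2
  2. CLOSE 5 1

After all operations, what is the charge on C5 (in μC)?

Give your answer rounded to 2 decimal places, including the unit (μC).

Answer: 7.00 μC

Derivation:
Initial: C1(1μF, Q=15μC, V=15.00V), C2(4μF, Q=0μC, V=0.00V), C3(4μF, Q=10μC, V=2.50V), C4(3μF, Q=10μC, V=3.33V), C5(1μF, Q=11μC, V=11.00V)
Op 1: CLOSE 1-2: Q_total=15.00, C_total=5.00, V=3.00; Q1=3.00, Q2=12.00; dissipated=90.000
Op 2: CLOSE 5-1: Q_total=14.00, C_total=2.00, V=7.00; Q5=7.00, Q1=7.00; dissipated=16.000
Final charges: Q1=7.00, Q2=12.00, Q3=10.00, Q4=10.00, Q5=7.00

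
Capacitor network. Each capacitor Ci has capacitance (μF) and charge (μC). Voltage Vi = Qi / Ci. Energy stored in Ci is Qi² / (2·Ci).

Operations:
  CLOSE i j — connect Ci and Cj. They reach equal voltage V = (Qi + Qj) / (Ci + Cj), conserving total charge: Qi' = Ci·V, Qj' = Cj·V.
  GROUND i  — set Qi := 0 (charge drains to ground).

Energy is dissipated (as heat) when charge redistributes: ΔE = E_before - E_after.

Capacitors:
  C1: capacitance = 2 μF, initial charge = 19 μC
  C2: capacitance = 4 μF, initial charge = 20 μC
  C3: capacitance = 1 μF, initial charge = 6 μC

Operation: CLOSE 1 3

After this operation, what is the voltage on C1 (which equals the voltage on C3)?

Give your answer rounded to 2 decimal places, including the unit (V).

Initial: C1(2μF, Q=19μC, V=9.50V), C2(4μF, Q=20μC, V=5.00V), C3(1μF, Q=6μC, V=6.00V)
Op 1: CLOSE 1-3: Q_total=25.00, C_total=3.00, V=8.33; Q1=16.67, Q3=8.33; dissipated=4.083

Answer: 8.33 V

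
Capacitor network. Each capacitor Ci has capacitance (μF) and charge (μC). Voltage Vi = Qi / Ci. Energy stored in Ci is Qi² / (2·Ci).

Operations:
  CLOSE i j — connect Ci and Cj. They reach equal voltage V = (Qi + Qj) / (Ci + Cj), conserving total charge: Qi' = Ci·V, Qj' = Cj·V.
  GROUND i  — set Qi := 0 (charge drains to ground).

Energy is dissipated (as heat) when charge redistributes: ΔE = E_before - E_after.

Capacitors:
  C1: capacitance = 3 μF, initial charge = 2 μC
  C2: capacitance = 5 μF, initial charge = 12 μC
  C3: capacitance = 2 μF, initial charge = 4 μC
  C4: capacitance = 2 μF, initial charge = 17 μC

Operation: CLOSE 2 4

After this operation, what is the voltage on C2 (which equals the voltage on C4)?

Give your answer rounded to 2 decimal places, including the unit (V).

Initial: C1(3μF, Q=2μC, V=0.67V), C2(5μF, Q=12μC, V=2.40V), C3(2μF, Q=4μC, V=2.00V), C4(2μF, Q=17μC, V=8.50V)
Op 1: CLOSE 2-4: Q_total=29.00, C_total=7.00, V=4.14; Q2=20.71, Q4=8.29; dissipated=26.579

Answer: 4.14 V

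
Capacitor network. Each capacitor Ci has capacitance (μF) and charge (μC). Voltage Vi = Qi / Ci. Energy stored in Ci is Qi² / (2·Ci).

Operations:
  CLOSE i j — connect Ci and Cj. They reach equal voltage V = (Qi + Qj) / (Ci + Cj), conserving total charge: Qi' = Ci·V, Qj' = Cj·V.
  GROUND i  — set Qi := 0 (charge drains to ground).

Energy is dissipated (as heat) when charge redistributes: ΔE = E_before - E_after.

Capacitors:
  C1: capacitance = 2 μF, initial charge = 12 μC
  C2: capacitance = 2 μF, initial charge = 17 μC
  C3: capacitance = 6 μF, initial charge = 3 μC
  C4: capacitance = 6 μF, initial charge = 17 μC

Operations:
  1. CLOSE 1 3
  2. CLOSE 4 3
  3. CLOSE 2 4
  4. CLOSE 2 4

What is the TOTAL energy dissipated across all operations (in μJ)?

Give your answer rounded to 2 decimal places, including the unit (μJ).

Initial: C1(2μF, Q=12μC, V=6.00V), C2(2μF, Q=17μC, V=8.50V), C3(6μF, Q=3μC, V=0.50V), C4(6μF, Q=17μC, V=2.83V)
Op 1: CLOSE 1-3: Q_total=15.00, C_total=8.00, V=1.88; Q1=3.75, Q3=11.25; dissipated=22.688
Op 2: CLOSE 4-3: Q_total=28.25, C_total=12.00, V=2.35; Q4=14.12, Q3=14.12; dissipated=1.378
Op 3: CLOSE 2-4: Q_total=31.12, C_total=8.00, V=3.89; Q2=7.78, Q4=23.34; dissipated=28.328
Op 4: CLOSE 2-4: Q_total=31.12, C_total=8.00, V=3.89; Q2=7.78, Q4=23.34; dissipated=0.000
Total dissipated: 52.394 μJ

Answer: 52.39 μJ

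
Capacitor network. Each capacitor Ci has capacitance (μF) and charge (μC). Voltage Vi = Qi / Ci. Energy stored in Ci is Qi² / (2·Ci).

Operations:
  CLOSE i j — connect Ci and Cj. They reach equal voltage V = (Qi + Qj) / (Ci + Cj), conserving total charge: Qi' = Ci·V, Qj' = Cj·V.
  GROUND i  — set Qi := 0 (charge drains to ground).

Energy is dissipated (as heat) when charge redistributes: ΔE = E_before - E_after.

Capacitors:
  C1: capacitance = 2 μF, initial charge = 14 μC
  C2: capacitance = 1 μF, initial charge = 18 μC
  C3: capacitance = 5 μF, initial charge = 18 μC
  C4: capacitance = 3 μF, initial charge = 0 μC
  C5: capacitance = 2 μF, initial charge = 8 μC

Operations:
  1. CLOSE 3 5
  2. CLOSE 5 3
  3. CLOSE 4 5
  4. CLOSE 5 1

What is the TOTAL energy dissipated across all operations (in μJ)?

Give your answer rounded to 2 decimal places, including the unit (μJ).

Initial: C1(2μF, Q=14μC, V=7.00V), C2(1μF, Q=18μC, V=18.00V), C3(5μF, Q=18μC, V=3.60V), C4(3μF, Q=0μC, V=0.00V), C5(2μF, Q=8μC, V=4.00V)
Op 1: CLOSE 3-5: Q_total=26.00, C_total=7.00, V=3.71; Q3=18.57, Q5=7.43; dissipated=0.114
Op 2: CLOSE 5-3: Q_total=26.00, C_total=7.00, V=3.71; Q5=7.43, Q3=18.57; dissipated=0.000
Op 3: CLOSE 4-5: Q_total=7.43, C_total=5.00, V=1.49; Q4=4.46, Q5=2.97; dissipated=8.278
Op 4: CLOSE 5-1: Q_total=16.97, C_total=4.00, V=4.24; Q5=8.49, Q1=8.49; dissipated=15.204
Total dissipated: 23.596 μJ

Answer: 23.60 μJ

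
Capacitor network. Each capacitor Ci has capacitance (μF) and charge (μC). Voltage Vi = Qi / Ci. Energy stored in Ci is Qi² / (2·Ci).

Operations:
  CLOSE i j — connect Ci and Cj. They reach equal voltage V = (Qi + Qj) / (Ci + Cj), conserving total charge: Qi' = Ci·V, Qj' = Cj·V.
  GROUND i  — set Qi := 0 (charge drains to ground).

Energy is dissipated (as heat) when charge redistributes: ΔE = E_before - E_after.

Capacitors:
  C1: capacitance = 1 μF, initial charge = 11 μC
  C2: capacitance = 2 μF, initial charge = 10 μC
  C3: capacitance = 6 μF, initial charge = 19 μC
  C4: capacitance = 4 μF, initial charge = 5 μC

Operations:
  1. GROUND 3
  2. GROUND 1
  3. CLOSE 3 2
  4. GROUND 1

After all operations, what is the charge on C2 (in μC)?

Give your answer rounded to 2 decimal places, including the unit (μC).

Answer: 2.50 μC

Derivation:
Initial: C1(1μF, Q=11μC, V=11.00V), C2(2μF, Q=10μC, V=5.00V), C3(6μF, Q=19μC, V=3.17V), C4(4μF, Q=5μC, V=1.25V)
Op 1: GROUND 3: Q3=0; energy lost=30.083
Op 2: GROUND 1: Q1=0; energy lost=60.500
Op 3: CLOSE 3-2: Q_total=10.00, C_total=8.00, V=1.25; Q3=7.50, Q2=2.50; dissipated=18.750
Op 4: GROUND 1: Q1=0; energy lost=0.000
Final charges: Q1=0.00, Q2=2.50, Q3=7.50, Q4=5.00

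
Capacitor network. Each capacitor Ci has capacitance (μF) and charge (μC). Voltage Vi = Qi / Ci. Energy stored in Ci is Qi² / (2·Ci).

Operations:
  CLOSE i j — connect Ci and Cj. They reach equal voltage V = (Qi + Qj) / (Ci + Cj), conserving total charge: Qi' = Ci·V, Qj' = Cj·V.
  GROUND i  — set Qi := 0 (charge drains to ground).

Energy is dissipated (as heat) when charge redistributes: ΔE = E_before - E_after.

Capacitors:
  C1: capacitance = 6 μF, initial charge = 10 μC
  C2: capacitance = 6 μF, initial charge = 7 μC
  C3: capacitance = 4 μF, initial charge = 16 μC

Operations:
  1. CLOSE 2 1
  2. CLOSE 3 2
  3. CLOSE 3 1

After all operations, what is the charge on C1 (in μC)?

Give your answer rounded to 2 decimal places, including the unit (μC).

Initial: C1(6μF, Q=10μC, V=1.67V), C2(6μF, Q=7μC, V=1.17V), C3(4μF, Q=16μC, V=4.00V)
Op 1: CLOSE 2-1: Q_total=17.00, C_total=12.00, V=1.42; Q2=8.50, Q1=8.50; dissipated=0.375
Op 2: CLOSE 3-2: Q_total=24.50, C_total=10.00, V=2.45; Q3=9.80, Q2=14.70; dissipated=8.008
Op 3: CLOSE 3-1: Q_total=18.30, C_total=10.00, V=1.83; Q3=7.32, Q1=10.98; dissipated=1.281
Final charges: Q1=10.98, Q2=14.70, Q3=7.32

Answer: 10.98 μC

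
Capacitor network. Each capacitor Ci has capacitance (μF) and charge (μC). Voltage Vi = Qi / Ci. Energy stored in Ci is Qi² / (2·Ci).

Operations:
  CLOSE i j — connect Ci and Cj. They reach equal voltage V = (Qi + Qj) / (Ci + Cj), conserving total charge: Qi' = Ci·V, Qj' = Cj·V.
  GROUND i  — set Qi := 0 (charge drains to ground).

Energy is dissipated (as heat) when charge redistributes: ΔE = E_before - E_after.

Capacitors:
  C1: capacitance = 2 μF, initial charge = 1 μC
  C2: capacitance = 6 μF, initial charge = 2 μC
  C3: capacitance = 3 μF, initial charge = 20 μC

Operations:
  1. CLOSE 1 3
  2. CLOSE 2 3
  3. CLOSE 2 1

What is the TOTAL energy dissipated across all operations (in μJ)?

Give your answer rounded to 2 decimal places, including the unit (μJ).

Initial: C1(2μF, Q=1μC, V=0.50V), C2(6μF, Q=2μC, V=0.33V), C3(3μF, Q=20μC, V=6.67V)
Op 1: CLOSE 1-3: Q_total=21.00, C_total=5.00, V=4.20; Q1=8.40, Q3=12.60; dissipated=22.817
Op 2: CLOSE 2-3: Q_total=14.60, C_total=9.00, V=1.62; Q2=9.73, Q3=4.87; dissipated=14.951
Op 3: CLOSE 2-1: Q_total=18.13, C_total=8.00, V=2.27; Q2=13.60, Q1=4.53; dissipated=4.984
Total dissipated: 42.751 μJ

Answer: 42.75 μJ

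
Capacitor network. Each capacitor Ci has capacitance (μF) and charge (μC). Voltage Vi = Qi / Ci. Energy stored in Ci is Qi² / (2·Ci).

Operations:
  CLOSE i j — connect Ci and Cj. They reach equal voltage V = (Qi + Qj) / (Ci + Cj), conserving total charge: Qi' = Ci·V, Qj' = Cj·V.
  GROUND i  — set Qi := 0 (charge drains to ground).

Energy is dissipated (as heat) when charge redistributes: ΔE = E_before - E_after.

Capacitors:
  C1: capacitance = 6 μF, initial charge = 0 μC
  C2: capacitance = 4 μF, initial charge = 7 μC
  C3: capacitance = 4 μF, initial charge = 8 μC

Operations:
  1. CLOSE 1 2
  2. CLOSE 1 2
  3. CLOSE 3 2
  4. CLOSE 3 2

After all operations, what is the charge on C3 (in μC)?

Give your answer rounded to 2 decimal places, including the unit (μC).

Initial: C1(6μF, Q=0μC, V=0.00V), C2(4μF, Q=7μC, V=1.75V), C3(4μF, Q=8μC, V=2.00V)
Op 1: CLOSE 1-2: Q_total=7.00, C_total=10.00, V=0.70; Q1=4.20, Q2=2.80; dissipated=3.675
Op 2: CLOSE 1-2: Q_total=7.00, C_total=10.00, V=0.70; Q1=4.20, Q2=2.80; dissipated=0.000
Op 3: CLOSE 3-2: Q_total=10.80, C_total=8.00, V=1.35; Q3=5.40, Q2=5.40; dissipated=1.690
Op 4: CLOSE 3-2: Q_total=10.80, C_total=8.00, V=1.35; Q3=5.40, Q2=5.40; dissipated=0.000
Final charges: Q1=4.20, Q2=5.40, Q3=5.40

Answer: 5.40 μC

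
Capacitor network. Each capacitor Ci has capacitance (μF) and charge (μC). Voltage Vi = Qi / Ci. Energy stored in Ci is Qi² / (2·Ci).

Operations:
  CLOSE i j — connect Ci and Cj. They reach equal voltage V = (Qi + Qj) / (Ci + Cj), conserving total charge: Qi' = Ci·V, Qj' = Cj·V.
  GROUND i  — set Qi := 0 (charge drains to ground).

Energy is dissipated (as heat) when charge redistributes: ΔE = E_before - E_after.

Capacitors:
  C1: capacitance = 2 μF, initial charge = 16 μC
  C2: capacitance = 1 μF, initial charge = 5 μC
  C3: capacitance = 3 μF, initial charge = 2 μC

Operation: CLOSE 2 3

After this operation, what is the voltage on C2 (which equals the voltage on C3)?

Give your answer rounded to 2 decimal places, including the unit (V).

Initial: C1(2μF, Q=16μC, V=8.00V), C2(1μF, Q=5μC, V=5.00V), C3(3μF, Q=2μC, V=0.67V)
Op 1: CLOSE 2-3: Q_total=7.00, C_total=4.00, V=1.75; Q2=1.75, Q3=5.25; dissipated=7.042

Answer: 1.75 V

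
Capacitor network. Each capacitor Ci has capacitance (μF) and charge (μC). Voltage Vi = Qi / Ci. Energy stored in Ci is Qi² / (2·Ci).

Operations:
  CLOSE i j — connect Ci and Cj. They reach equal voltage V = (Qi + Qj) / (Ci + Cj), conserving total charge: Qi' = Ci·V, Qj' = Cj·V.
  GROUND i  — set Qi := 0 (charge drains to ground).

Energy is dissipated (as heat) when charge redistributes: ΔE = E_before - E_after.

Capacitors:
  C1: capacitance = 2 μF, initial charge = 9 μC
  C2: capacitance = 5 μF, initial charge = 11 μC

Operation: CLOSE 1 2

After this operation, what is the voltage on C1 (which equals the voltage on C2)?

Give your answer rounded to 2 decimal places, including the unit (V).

Initial: C1(2μF, Q=9μC, V=4.50V), C2(5μF, Q=11μC, V=2.20V)
Op 1: CLOSE 1-2: Q_total=20.00, C_total=7.00, V=2.86; Q1=5.71, Q2=14.29; dissipated=3.779

Answer: 2.86 V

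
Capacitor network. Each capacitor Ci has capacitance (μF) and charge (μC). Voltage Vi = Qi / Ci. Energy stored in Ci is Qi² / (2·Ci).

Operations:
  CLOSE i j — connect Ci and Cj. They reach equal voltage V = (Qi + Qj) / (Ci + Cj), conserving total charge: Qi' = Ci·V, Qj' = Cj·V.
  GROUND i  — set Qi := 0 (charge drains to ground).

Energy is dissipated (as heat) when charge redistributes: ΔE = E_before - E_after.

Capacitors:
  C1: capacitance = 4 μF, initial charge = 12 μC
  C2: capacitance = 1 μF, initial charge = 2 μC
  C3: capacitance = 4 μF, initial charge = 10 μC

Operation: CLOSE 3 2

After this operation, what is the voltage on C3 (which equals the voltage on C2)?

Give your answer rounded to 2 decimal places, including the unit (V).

Initial: C1(4μF, Q=12μC, V=3.00V), C2(1μF, Q=2μC, V=2.00V), C3(4μF, Q=10μC, V=2.50V)
Op 1: CLOSE 3-2: Q_total=12.00, C_total=5.00, V=2.40; Q3=9.60, Q2=2.40; dissipated=0.100

Answer: 2.40 V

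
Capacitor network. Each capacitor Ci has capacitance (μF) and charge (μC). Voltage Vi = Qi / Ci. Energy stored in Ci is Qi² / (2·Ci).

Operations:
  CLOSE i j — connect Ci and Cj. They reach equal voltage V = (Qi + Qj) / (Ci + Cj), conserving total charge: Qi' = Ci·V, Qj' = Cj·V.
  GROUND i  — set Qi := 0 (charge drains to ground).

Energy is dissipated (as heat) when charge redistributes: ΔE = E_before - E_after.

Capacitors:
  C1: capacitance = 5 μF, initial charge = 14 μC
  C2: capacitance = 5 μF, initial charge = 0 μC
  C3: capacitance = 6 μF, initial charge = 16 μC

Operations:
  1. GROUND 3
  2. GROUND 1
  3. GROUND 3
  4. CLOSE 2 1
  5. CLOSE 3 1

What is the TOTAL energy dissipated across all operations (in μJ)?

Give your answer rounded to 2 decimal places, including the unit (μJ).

Initial: C1(5μF, Q=14μC, V=2.80V), C2(5μF, Q=0μC, V=0.00V), C3(6μF, Q=16μC, V=2.67V)
Op 1: GROUND 3: Q3=0; energy lost=21.333
Op 2: GROUND 1: Q1=0; energy lost=19.600
Op 3: GROUND 3: Q3=0; energy lost=0.000
Op 4: CLOSE 2-1: Q_total=0.00, C_total=10.00, V=0.00; Q2=0.00, Q1=0.00; dissipated=0.000
Op 5: CLOSE 3-1: Q_total=0.00, C_total=11.00, V=0.00; Q3=0.00, Q1=0.00; dissipated=0.000
Total dissipated: 40.933 μJ

Answer: 40.93 μJ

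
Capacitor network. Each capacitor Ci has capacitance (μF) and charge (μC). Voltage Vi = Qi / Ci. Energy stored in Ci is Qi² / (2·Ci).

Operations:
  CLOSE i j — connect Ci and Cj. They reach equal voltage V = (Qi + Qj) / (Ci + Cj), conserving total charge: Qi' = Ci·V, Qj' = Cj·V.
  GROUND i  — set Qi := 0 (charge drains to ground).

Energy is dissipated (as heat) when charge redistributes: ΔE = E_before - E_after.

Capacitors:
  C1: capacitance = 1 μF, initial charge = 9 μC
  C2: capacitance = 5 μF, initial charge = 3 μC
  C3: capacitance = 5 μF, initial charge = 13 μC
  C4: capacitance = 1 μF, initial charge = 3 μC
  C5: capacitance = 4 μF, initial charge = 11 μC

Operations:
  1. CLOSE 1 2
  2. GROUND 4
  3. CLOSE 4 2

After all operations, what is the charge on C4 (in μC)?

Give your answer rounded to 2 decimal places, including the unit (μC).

Initial: C1(1μF, Q=9μC, V=9.00V), C2(5μF, Q=3μC, V=0.60V), C3(5μF, Q=13μC, V=2.60V), C4(1μF, Q=3μC, V=3.00V), C5(4μF, Q=11μC, V=2.75V)
Op 1: CLOSE 1-2: Q_total=12.00, C_total=6.00, V=2.00; Q1=2.00, Q2=10.00; dissipated=29.400
Op 2: GROUND 4: Q4=0; energy lost=4.500
Op 3: CLOSE 4-2: Q_total=10.00, C_total=6.00, V=1.67; Q4=1.67, Q2=8.33; dissipated=1.667
Final charges: Q1=2.00, Q2=8.33, Q3=13.00, Q4=1.67, Q5=11.00

Answer: 1.67 μC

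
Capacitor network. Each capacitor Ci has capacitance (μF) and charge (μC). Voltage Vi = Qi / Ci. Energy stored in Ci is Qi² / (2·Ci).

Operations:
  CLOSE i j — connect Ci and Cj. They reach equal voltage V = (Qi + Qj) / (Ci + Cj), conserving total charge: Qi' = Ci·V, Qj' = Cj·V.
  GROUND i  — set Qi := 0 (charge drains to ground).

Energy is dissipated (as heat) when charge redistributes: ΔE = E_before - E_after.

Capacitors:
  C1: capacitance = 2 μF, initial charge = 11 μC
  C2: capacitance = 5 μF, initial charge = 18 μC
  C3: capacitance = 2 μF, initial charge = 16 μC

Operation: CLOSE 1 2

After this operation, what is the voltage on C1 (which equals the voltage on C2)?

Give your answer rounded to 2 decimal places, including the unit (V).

Answer: 4.14 V

Derivation:
Initial: C1(2μF, Q=11μC, V=5.50V), C2(5μF, Q=18μC, V=3.60V), C3(2μF, Q=16μC, V=8.00V)
Op 1: CLOSE 1-2: Q_total=29.00, C_total=7.00, V=4.14; Q1=8.29, Q2=20.71; dissipated=2.579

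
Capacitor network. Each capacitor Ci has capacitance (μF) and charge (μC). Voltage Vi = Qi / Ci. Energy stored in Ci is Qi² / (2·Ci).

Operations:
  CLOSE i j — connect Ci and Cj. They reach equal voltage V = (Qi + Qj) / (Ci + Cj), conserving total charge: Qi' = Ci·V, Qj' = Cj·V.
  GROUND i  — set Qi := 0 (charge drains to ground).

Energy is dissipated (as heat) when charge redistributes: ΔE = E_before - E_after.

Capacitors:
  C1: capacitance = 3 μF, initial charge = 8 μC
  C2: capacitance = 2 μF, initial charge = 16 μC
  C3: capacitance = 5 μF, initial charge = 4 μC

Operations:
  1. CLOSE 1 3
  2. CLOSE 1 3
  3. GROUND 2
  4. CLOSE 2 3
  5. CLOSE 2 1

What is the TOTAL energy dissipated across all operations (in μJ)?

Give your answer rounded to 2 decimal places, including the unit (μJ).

Initial: C1(3μF, Q=8μC, V=2.67V), C2(2μF, Q=16μC, V=8.00V), C3(5μF, Q=4μC, V=0.80V)
Op 1: CLOSE 1-3: Q_total=12.00, C_total=8.00, V=1.50; Q1=4.50, Q3=7.50; dissipated=3.267
Op 2: CLOSE 1-3: Q_total=12.00, C_total=8.00, V=1.50; Q1=4.50, Q3=7.50; dissipated=0.000
Op 3: GROUND 2: Q2=0; energy lost=64.000
Op 4: CLOSE 2-3: Q_total=7.50, C_total=7.00, V=1.07; Q2=2.14, Q3=5.36; dissipated=1.607
Op 5: CLOSE 2-1: Q_total=6.64, C_total=5.00, V=1.33; Q2=2.66, Q1=3.99; dissipated=0.110
Total dissipated: 68.984 μJ

Answer: 68.98 μJ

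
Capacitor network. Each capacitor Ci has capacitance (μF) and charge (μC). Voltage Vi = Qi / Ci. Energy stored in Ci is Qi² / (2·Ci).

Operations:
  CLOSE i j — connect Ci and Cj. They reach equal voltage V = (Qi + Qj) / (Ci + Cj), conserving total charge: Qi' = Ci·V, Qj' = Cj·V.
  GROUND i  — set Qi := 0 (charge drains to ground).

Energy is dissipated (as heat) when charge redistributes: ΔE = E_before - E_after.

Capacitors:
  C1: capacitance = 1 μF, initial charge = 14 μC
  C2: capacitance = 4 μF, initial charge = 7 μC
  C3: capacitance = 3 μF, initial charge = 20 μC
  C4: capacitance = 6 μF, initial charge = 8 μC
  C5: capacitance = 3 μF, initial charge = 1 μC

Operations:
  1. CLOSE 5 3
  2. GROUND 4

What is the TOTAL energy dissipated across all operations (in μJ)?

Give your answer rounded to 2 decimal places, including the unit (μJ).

Answer: 35.42 μJ

Derivation:
Initial: C1(1μF, Q=14μC, V=14.00V), C2(4μF, Q=7μC, V=1.75V), C3(3μF, Q=20μC, V=6.67V), C4(6μF, Q=8μC, V=1.33V), C5(3μF, Q=1μC, V=0.33V)
Op 1: CLOSE 5-3: Q_total=21.00, C_total=6.00, V=3.50; Q5=10.50, Q3=10.50; dissipated=30.083
Op 2: GROUND 4: Q4=0; energy lost=5.333
Total dissipated: 35.417 μJ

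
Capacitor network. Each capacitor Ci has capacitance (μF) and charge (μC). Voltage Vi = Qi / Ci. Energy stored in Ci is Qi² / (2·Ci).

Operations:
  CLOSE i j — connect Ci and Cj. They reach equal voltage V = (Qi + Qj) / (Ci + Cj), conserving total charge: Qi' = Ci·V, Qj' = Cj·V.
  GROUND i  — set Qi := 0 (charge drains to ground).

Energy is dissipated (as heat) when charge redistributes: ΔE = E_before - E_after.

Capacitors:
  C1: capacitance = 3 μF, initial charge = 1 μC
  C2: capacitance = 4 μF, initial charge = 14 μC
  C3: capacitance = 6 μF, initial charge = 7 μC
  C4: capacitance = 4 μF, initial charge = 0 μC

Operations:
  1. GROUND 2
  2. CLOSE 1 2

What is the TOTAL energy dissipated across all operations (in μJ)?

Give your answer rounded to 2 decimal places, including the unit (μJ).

Initial: C1(3μF, Q=1μC, V=0.33V), C2(4μF, Q=14μC, V=3.50V), C3(6μF, Q=7μC, V=1.17V), C4(4μF, Q=0μC, V=0.00V)
Op 1: GROUND 2: Q2=0; energy lost=24.500
Op 2: CLOSE 1-2: Q_total=1.00, C_total=7.00, V=0.14; Q1=0.43, Q2=0.57; dissipated=0.095
Total dissipated: 24.595 μJ

Answer: 24.60 μJ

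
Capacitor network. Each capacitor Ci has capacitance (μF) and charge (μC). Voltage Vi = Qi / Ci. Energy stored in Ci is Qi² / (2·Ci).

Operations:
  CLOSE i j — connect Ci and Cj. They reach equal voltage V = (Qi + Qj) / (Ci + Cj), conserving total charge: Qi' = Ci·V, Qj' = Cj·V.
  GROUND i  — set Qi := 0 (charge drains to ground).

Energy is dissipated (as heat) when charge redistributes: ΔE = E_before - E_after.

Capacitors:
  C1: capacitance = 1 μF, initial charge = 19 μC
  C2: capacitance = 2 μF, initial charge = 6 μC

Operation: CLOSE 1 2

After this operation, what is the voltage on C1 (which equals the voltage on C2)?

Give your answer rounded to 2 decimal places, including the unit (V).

Initial: C1(1μF, Q=19μC, V=19.00V), C2(2μF, Q=6μC, V=3.00V)
Op 1: CLOSE 1-2: Q_total=25.00, C_total=3.00, V=8.33; Q1=8.33, Q2=16.67; dissipated=85.333

Answer: 8.33 V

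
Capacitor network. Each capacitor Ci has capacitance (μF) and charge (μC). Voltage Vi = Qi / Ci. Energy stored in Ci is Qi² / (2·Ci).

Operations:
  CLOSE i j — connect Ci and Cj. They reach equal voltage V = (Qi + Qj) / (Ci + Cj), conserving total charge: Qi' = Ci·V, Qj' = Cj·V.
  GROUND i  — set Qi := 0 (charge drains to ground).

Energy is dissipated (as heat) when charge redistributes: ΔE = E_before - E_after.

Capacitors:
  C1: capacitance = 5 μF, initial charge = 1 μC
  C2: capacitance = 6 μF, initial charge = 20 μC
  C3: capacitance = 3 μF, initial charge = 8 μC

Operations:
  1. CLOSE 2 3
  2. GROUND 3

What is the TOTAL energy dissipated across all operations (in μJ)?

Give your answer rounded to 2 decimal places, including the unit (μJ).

Answer: 14.96 μJ

Derivation:
Initial: C1(5μF, Q=1μC, V=0.20V), C2(6μF, Q=20μC, V=3.33V), C3(3μF, Q=8μC, V=2.67V)
Op 1: CLOSE 2-3: Q_total=28.00, C_total=9.00, V=3.11; Q2=18.67, Q3=9.33; dissipated=0.444
Op 2: GROUND 3: Q3=0; energy lost=14.519
Total dissipated: 14.963 μJ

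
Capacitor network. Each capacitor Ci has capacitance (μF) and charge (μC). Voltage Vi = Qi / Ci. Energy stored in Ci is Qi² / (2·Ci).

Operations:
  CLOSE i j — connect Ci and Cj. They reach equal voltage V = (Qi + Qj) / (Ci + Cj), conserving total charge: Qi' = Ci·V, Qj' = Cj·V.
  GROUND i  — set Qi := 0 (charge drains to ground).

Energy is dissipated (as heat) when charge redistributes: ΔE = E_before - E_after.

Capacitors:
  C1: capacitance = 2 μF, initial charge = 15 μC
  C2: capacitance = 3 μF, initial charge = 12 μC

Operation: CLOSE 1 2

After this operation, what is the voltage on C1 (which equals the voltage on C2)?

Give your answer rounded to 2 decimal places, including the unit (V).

Initial: C1(2μF, Q=15μC, V=7.50V), C2(3μF, Q=12μC, V=4.00V)
Op 1: CLOSE 1-2: Q_total=27.00, C_total=5.00, V=5.40; Q1=10.80, Q2=16.20; dissipated=7.350

Answer: 5.40 V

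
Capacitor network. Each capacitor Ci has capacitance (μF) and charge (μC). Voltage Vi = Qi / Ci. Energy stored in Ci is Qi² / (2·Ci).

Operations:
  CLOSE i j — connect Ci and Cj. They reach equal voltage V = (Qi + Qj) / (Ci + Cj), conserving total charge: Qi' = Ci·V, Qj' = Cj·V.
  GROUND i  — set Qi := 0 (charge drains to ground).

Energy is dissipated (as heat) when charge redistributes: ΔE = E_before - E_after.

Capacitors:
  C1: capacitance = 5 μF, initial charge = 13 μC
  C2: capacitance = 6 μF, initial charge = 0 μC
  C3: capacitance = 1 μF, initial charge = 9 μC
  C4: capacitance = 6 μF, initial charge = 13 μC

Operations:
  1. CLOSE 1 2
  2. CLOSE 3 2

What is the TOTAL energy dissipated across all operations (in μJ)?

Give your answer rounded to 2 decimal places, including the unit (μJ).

Answer: 35.41 μJ

Derivation:
Initial: C1(5μF, Q=13μC, V=2.60V), C2(6μF, Q=0μC, V=0.00V), C3(1μF, Q=9μC, V=9.00V), C4(6μF, Q=13μC, V=2.17V)
Op 1: CLOSE 1-2: Q_total=13.00, C_total=11.00, V=1.18; Q1=5.91, Q2=7.09; dissipated=9.218
Op 2: CLOSE 3-2: Q_total=16.09, C_total=7.00, V=2.30; Q3=2.30, Q2=13.79; dissipated=26.196
Total dissipated: 35.414 μJ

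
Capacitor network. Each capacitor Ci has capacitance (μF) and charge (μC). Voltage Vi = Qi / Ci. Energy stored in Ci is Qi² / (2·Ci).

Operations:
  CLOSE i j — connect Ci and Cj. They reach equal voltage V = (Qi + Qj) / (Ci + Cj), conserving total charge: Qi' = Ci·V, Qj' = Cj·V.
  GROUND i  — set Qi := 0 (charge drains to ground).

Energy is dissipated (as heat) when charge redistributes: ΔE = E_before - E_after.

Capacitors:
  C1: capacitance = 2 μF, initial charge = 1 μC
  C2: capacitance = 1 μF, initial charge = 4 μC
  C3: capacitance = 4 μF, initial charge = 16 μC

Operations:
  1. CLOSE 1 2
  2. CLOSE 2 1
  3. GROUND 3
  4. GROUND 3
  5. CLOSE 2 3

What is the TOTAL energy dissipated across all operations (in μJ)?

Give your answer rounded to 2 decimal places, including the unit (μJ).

Initial: C1(2μF, Q=1μC, V=0.50V), C2(1μF, Q=4μC, V=4.00V), C3(4μF, Q=16μC, V=4.00V)
Op 1: CLOSE 1-2: Q_total=5.00, C_total=3.00, V=1.67; Q1=3.33, Q2=1.67; dissipated=4.083
Op 2: CLOSE 2-1: Q_total=5.00, C_total=3.00, V=1.67; Q2=1.67, Q1=3.33; dissipated=0.000
Op 3: GROUND 3: Q3=0; energy lost=32.000
Op 4: GROUND 3: Q3=0; energy lost=0.000
Op 5: CLOSE 2-3: Q_total=1.67, C_total=5.00, V=0.33; Q2=0.33, Q3=1.33; dissipated=1.111
Total dissipated: 37.194 μJ

Answer: 37.19 μJ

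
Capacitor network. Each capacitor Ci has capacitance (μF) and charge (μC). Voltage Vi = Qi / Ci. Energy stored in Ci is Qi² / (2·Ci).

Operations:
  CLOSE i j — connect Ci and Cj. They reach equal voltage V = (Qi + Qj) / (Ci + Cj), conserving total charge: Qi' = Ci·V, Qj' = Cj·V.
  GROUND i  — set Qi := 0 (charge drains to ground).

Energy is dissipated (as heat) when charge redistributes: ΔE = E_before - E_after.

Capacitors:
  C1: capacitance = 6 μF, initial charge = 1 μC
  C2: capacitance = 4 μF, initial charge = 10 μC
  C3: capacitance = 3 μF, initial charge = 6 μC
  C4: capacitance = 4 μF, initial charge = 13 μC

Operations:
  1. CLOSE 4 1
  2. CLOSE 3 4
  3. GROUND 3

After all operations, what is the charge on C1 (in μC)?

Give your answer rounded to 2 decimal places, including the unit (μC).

Initial: C1(6μF, Q=1μC, V=0.17V), C2(4μF, Q=10μC, V=2.50V), C3(3μF, Q=6μC, V=2.00V), C4(4μF, Q=13μC, V=3.25V)
Op 1: CLOSE 4-1: Q_total=14.00, C_total=10.00, V=1.40; Q4=5.60, Q1=8.40; dissipated=11.408
Op 2: CLOSE 3-4: Q_total=11.60, C_total=7.00, V=1.66; Q3=4.97, Q4=6.63; dissipated=0.309
Op 3: GROUND 3: Q3=0; energy lost=4.119
Final charges: Q1=8.40, Q2=10.00, Q3=0.00, Q4=6.63

Answer: 8.40 μC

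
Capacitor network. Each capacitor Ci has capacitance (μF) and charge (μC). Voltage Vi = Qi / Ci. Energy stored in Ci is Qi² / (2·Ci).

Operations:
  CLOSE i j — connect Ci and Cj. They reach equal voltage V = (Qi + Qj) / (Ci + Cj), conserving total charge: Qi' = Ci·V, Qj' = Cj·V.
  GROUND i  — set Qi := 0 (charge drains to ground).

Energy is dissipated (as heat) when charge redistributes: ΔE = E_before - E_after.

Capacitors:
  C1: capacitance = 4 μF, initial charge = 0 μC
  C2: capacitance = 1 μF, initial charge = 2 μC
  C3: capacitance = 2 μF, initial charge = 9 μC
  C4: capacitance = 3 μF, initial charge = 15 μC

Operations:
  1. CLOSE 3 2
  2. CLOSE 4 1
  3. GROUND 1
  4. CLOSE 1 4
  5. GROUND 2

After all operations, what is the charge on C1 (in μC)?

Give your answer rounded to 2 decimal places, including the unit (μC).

Answer: 3.67 μC

Derivation:
Initial: C1(4μF, Q=0μC, V=0.00V), C2(1μF, Q=2μC, V=2.00V), C3(2μF, Q=9μC, V=4.50V), C4(3μF, Q=15μC, V=5.00V)
Op 1: CLOSE 3-2: Q_total=11.00, C_total=3.00, V=3.67; Q3=7.33, Q2=3.67; dissipated=2.083
Op 2: CLOSE 4-1: Q_total=15.00, C_total=7.00, V=2.14; Q4=6.43, Q1=8.57; dissipated=21.429
Op 3: GROUND 1: Q1=0; energy lost=9.184
Op 4: CLOSE 1-4: Q_total=6.43, C_total=7.00, V=0.92; Q1=3.67, Q4=2.76; dissipated=3.936
Op 5: GROUND 2: Q2=0; energy lost=6.722
Final charges: Q1=3.67, Q2=0.00, Q3=7.33, Q4=2.76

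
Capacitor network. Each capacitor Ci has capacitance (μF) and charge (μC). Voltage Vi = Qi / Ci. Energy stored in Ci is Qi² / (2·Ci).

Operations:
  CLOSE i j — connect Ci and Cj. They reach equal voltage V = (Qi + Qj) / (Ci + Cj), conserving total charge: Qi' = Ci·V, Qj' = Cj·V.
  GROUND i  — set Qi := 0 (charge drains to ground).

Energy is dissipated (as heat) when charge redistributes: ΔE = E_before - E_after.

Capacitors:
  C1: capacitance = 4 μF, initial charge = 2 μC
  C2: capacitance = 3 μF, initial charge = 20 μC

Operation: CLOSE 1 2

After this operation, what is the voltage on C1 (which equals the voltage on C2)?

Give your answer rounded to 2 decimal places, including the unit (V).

Answer: 3.14 V

Derivation:
Initial: C1(4μF, Q=2μC, V=0.50V), C2(3μF, Q=20μC, V=6.67V)
Op 1: CLOSE 1-2: Q_total=22.00, C_total=7.00, V=3.14; Q1=12.57, Q2=9.43; dissipated=32.595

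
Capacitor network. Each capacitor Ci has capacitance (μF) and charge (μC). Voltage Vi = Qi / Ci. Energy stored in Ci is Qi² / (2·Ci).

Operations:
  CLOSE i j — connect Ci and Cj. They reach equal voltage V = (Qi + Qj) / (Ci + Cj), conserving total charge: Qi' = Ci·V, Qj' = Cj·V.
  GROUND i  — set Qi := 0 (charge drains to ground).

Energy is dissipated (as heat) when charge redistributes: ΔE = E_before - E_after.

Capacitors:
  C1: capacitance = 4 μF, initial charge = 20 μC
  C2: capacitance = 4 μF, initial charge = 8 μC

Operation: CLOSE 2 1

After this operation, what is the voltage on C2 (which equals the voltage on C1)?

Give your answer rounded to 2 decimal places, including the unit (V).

Initial: C1(4μF, Q=20μC, V=5.00V), C2(4μF, Q=8μC, V=2.00V)
Op 1: CLOSE 2-1: Q_total=28.00, C_total=8.00, V=3.50; Q2=14.00, Q1=14.00; dissipated=9.000

Answer: 3.50 V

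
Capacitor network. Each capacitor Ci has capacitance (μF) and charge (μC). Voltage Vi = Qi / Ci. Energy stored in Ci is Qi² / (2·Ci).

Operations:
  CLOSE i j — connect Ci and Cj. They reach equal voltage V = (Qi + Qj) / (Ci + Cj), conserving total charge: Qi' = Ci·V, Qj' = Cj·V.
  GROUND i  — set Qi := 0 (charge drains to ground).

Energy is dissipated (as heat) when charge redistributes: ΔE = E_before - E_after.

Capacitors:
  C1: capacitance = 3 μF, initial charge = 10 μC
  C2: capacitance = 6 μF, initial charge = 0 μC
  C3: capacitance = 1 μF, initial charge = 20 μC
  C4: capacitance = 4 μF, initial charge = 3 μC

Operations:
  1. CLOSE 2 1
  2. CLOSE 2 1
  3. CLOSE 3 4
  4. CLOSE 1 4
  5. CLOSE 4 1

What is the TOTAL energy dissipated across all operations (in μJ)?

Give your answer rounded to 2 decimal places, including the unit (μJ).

Answer: 169.77 μJ

Derivation:
Initial: C1(3μF, Q=10μC, V=3.33V), C2(6μF, Q=0μC, V=0.00V), C3(1μF, Q=20μC, V=20.00V), C4(4μF, Q=3μC, V=0.75V)
Op 1: CLOSE 2-1: Q_total=10.00, C_total=9.00, V=1.11; Q2=6.67, Q1=3.33; dissipated=11.111
Op 2: CLOSE 2-1: Q_total=10.00, C_total=9.00, V=1.11; Q2=6.67, Q1=3.33; dissipated=0.000
Op 3: CLOSE 3-4: Q_total=23.00, C_total=5.00, V=4.60; Q3=4.60, Q4=18.40; dissipated=148.225
Op 4: CLOSE 1-4: Q_total=21.73, C_total=7.00, V=3.10; Q1=9.31, Q4=12.42; dissipated=10.433
Op 5: CLOSE 4-1: Q_total=21.73, C_total=7.00, V=3.10; Q4=12.42, Q1=9.31; dissipated=0.000
Total dissipated: 169.770 μJ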